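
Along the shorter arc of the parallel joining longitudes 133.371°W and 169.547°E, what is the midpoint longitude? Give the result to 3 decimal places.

Signed shortest Δλ from -133.371° to +169.547° is -57.082°.
Midpoint longitude = -133.371° + (-57.082°)/2 = -133.371° − 28.541° = -161.912°.
(The naïve average (-133.371 + +169.547)/2 = 18.088° is on the wrong side of the globe.)

161.912°W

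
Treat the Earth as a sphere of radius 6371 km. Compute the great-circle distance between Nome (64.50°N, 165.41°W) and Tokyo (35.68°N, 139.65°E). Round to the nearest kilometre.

Δλ = 139.65 − -165.41 = 305.06°; wrapped into (−180°, 180°]: -54.94°.
Δφ = 35.68 − 64.50 = -28.82°.
a = sin²(Δφ/2) + cos φ₁ · cos φ₂ · sin²(Δλ/2) = 0.136341.
c = 2·atan2(√a, √(1−a)) = 0.75639 rad → d = 6371·c ≈ 4818.96 km.

4819 km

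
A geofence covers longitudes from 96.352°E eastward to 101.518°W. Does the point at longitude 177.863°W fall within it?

Yes

Band width going east from +96.352° to -101.518°: ((-101.518 − 96.352) mod 360) = 162.130°.
Offset of -177.863° east of the west edge: ((-177.863 − 96.352) mod 360) = 85.785°.
85.785° ≤ 162.130° ⇒ inside.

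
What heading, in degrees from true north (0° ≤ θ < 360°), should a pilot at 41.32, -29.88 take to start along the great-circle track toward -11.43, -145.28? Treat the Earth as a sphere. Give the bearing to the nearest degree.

Δλ = -145.28 − -29.88 = -115.40°.
θ = atan2( sin Δλ · cos φ₂ , cos φ₁ · sin φ₂ − sin φ₁ · cos φ₂ · cos Δλ )
  = atan2(-0.88542, 0.12876) = -81.726° → normalised to [0°, 360°): 278.274°.

278°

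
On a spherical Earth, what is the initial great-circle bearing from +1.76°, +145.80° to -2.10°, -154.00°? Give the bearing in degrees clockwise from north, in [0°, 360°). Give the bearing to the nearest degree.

Δλ = -154.00 − 145.80 = -299.80°; wrapped into (−180°, 180°]: 60.20°.
θ = atan2( sin Δλ · cos φ₂ , cos φ₁ · sin φ₂ − sin φ₁ · cos φ₂ · cos Δλ )
  = atan2(0.86718, -0.05188) = 93.424° → normalised to [0°, 360°): 93.424°.

93°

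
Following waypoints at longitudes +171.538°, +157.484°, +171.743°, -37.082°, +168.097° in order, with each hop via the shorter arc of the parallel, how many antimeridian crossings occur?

Leg 1: +171.538° → +157.484°, shortest Δλ = -14.054° (west) — does not cross 180°.
Leg 2: +157.484° → +171.743°, shortest Δλ = 14.259° (east) — does not cross 180°.
Leg 3: +171.743° → -37.082°, shortest Δλ = 151.175° (east) — crosses 180°.
Leg 4: -37.082° → +168.097°, shortest Δλ = -154.821° (west) — crosses 180°.
Total crossings: 2.

2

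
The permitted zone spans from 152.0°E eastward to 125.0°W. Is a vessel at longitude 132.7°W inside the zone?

Yes

Band width going east from +152.0° to -125.0°: ((-125.0 − 152.0) mod 360) = 83.0°.
Offset of -132.7° east of the west edge: ((-132.7 − 152.0) mod 360) = 75.3°.
75.3° ≤ 83.0° ⇒ inside.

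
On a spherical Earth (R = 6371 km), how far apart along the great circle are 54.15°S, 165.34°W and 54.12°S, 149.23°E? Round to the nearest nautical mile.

1570 nmi

Δλ = 149.23 − -165.34 = 314.57°; wrapped into (−180°, 180°]: -45.43°.
Δφ = -54.12 − -54.15 = 0.03°.
a = sin²(Δφ/2) + cos φ₁ · cos φ₂ · sin²(Δλ/2) = 0.051182.
c = 2·atan2(√a, √(1−a)) = 0.45642 rad → d = 6371·c ≈ 2907.86 km ≈ 1570.12 nmi.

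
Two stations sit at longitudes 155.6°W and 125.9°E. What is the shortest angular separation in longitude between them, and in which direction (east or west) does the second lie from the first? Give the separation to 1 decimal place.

Raw difference: 125.9 − -155.6 = 281.5°.
Normalise into (−180°, 180°]: 281.5° − 360° = -78.5°.
Negative ⇒ the second point lies to the west; separation 78.5°.

78.5° west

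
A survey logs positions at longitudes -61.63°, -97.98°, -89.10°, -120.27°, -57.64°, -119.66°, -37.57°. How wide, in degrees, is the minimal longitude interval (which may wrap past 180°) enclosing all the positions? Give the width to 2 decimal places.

Sort the longitudes: -120.27°, -119.66°, -97.98°, -89.10°, -61.63°, -57.64°, -37.57°.
Eastward gaps between consecutive values (wrapping around): 0.61°, 21.68°, 8.88°, 27.47°, 3.99°, 20.07°, 277.30°.
Largest gap = 277.30° ⇒ minimal covering band is its complement: 360° − 277.30° = 82.70°.
Band runs from -120.27° eastward to -37.57°.

82.70°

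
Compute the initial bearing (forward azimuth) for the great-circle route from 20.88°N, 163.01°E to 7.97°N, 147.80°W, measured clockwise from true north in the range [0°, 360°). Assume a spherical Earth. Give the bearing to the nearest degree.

Δλ = -147.80 − 163.01 = -310.81°; wrapped into (−180°, 180°]: 49.19°.
θ = atan2( sin Δλ · cos φ₂ , cos φ₁ · sin φ₂ − sin φ₁ · cos φ₂ · cos Δλ )
  = atan2(0.74957, -0.10114) = 97.684° → normalised to [0°, 360°): 97.684°.

98°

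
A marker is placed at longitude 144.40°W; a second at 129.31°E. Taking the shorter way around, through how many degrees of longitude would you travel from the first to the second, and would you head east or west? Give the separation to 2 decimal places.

86.29° west

Raw difference: 129.31 − -144.40 = 273.71°.
Normalise into (−180°, 180°]: 273.71° − 360° = -86.29°.
Negative ⇒ the second point lies to the west; separation 86.29°.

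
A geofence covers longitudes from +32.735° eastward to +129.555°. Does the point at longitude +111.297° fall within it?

Band width going east from +32.735° to +129.555°: ((129.555 − 32.735) mod 360) = 96.820°.
Offset of +111.297° east of the west edge: ((111.297 − 32.735) mod 360) = 78.562°.
78.562° ≤ 96.820° ⇒ inside.

Yes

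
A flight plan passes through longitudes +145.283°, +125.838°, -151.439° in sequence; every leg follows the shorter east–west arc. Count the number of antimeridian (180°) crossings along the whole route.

1

Leg 1: +145.283° → +125.838°, shortest Δλ = -19.445° (west) — does not cross 180°.
Leg 2: +125.838° → -151.439°, shortest Δλ = 82.723° (east) — crosses 180°.
Total crossings: 1.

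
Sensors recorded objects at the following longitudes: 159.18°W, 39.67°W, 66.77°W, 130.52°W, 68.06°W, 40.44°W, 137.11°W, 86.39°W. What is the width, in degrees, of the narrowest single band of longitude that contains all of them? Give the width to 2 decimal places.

Sort the longitudes: -159.18°, -137.11°, -130.52°, -86.39°, -68.06°, -66.77°, -40.44°, -39.67°.
Eastward gaps between consecutive values (wrapping around): 22.07°, 6.59°, 44.13°, 18.33°, 1.29°, 26.33°, 0.77°, 240.49°.
Largest gap = 240.49° ⇒ minimal covering band is its complement: 360° − 240.49° = 119.51°.
Band runs from -159.18° eastward to -39.67°.

119.51°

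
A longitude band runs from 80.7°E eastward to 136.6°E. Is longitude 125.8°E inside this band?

Band width going east from +80.7° to +136.6°: ((136.6 − 80.7) mod 360) = 55.9°.
Offset of +125.8° east of the west edge: ((125.8 − 80.7) mod 360) = 45.1°.
45.1° ≤ 55.9° ⇒ inside.

Yes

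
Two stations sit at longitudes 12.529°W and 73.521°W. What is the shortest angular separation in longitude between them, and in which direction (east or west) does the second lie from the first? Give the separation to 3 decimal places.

60.992° west

Raw difference: -73.521 − -12.529 = -60.992°.
Normalise into (−180°, 180°]: -60.992° stays -60.992°.
Negative ⇒ the second point lies to the west; separation 60.992°.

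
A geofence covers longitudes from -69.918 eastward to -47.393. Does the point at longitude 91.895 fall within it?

No

Band width going east from -69.918° to -47.393°: ((-47.393 − -69.918) mod 360) = 22.525°.
Offset of +91.895° east of the west edge: ((91.895 − -69.918) mod 360) = 161.813°.
161.813° > 22.525° ⇒ outside.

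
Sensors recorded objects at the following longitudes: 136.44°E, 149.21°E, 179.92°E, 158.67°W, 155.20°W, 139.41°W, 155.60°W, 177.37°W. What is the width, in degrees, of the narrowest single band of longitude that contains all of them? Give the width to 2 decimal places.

84.15°

Sort the longitudes: -177.37°, -158.67°, -155.60°, -155.20°, -139.41°, +136.44°, +149.21°, +179.92°.
Eastward gaps between consecutive values (wrapping around): 18.70°, 3.07°, 0.40°, 15.79°, 275.85°, 12.77°, 30.71°, 2.71°.
Largest gap = 275.85° ⇒ minimal covering band is its complement: 360° − 275.85° = 84.15°.
Band runs from +136.44° eastward to -139.41°, crossing the antimeridian.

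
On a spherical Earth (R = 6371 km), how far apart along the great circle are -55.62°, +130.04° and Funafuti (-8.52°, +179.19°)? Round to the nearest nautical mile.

3652 nmi

Δλ = 179.19 − 130.04 = 49.15°.
Δφ = -8.52 − -55.62 = 47.10°.
a = sin²(Δφ/2) + cos φ₁ · cos φ₂ · sin²(Δλ/2) = 0.256228.
c = 2·atan2(√a, √(1−a)) = 1.06152 rad → d = 6371·c ≈ 6762.96 km ≈ 3651.71 nmi.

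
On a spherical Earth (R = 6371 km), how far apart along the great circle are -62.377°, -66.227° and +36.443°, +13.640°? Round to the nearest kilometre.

Δλ = 13.640 − -66.227 = 79.867°.
Δφ = 36.443 − -62.377 = 98.820°.
a = sin²(Δφ/2) + cos φ₁ · cos φ₂ · sin²(Δλ/2) = 0.730347.
c = 2·atan2(√a, √(1−a)) = 2.04957 rad → d = 6371·c ≈ 13057.83 km.

13058 km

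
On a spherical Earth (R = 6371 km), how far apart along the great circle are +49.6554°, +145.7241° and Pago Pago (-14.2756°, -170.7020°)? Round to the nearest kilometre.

Δλ = -170.7020 − 145.7241 = -316.4261°; wrapped into (−180°, 180°]: 43.5739°.
Δφ = -14.2756 − 49.6554 = -63.9310°.
a = sin²(Δφ/2) + cos φ₁ · cos φ₂ · sin²(Δλ/2) = 0.366701.
c = 2·atan2(√a, √(1−a)) = 1.30094 rad → d = 6371·c ≈ 8288.26 km.

8288 km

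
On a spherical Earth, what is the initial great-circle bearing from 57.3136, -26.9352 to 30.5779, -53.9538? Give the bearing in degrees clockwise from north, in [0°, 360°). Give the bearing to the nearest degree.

Δλ = -53.9538 − -26.9352 = -27.0186°.
θ = atan2( sin Δλ · cos φ₂ , cos φ₁ · sin φ₂ − sin φ₁ · cos φ₂ · cos Δλ )
  = atan2(-0.39111, -0.37079) = -133.473° → normalised to [0°, 360°): 226.527°.

227°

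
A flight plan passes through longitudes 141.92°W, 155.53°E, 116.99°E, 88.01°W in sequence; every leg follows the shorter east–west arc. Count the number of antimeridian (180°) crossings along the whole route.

Leg 1: -141.92° → +155.53°, shortest Δλ = -62.55° (west) — crosses 180°.
Leg 2: +155.53° → +116.99°, shortest Δλ = -38.54° (west) — does not cross 180°.
Leg 3: +116.99° → -88.01°, shortest Δλ = 155.0° (east) — crosses 180°.
Total crossings: 2.

2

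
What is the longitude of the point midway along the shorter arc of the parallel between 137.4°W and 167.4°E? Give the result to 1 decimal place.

165.0°W

Signed shortest Δλ from -137.4° to +167.4° is -55.2°.
Midpoint longitude = -137.4° + (-55.2°)/2 = -137.4° − 27.6° = -165.0°.
(The naïve average (-137.4 + +167.4)/2 = 15.0° is on the wrong side of the globe.)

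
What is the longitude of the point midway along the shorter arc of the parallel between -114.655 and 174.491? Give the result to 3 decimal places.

Signed shortest Δλ from -114.655° to +174.491° is -70.854°.
Midpoint longitude = -114.655° + (-70.854°)/2 = -114.655° − 35.427° = -150.082°.
(The naïve average (-114.655 + +174.491)/2 = 29.918° is on the wrong side of the globe.)

-150.082°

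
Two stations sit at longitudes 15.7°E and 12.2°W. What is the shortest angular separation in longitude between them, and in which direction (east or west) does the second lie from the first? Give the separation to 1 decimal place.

Raw difference: -12.2 − 15.7 = -27.9°.
Normalise into (−180°, 180°]: -27.9° stays -27.9°.
Negative ⇒ the second point lies to the west; separation 27.9°.

27.9° west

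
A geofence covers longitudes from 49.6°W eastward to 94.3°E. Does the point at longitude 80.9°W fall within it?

No

Band width going east from -49.6° to +94.3°: ((94.3 − -49.6) mod 360) = 143.9°.
Offset of -80.9° east of the west edge: ((-80.9 − -49.6) mod 360) = 328.7°.
328.7° > 143.9° ⇒ outside.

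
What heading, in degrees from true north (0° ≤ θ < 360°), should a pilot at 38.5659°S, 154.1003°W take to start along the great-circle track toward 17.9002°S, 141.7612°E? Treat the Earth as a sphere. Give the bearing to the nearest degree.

271°

Δλ = 141.7612 − -154.1003 = 295.8615°; wrapped into (−180°, 180°]: -64.1385°.
θ = atan2( sin Δλ · cos φ₂ , cos φ₁ · sin φ₂ − sin φ₁ · cos φ₂ · cos Δλ )
  = atan2(-0.85629, 0.01845) = -88.766° → normalised to [0°, 360°): 271.234°.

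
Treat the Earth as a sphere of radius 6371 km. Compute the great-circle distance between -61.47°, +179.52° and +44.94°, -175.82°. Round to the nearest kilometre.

Δλ = -175.82 − 179.52 = -355.34°; wrapped into (−180°, 180°]: 4.66°.
Δφ = 44.94 − -61.47 = 106.41°.
a = sin²(Δφ/2) + cos φ₁ · cos φ₂ · sin²(Δλ/2) = 0.641813.
c = 2·atan2(√a, √(1−a)) = 1.85837 rad → d = 6371·c ≈ 11839.68 km.

11840 km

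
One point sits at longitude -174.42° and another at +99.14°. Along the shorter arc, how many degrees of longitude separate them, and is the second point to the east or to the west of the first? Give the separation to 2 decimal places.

Raw difference: 99.14 − -174.42 = 273.56°.
Normalise into (−180°, 180°]: 273.56° − 360° = -86.44°.
Negative ⇒ the second point lies to the west; separation 86.44°.

86.44° west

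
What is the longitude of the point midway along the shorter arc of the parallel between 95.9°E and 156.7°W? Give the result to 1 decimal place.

149.6°E

Signed shortest Δλ from +95.9° to -156.7° is +107.4°.
Midpoint longitude = +95.9° + (+107.4°)/2 = +95.9° + 53.7° = +149.6°.
(The naïve average (+95.9 + -156.7)/2 = -30.4° is on the wrong side of the globe.)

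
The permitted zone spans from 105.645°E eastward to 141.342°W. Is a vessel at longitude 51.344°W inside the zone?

No

Band width going east from +105.645° to -141.342°: ((-141.342 − 105.645) mod 360) = 113.013°.
Offset of -51.344° east of the west edge: ((-51.344 − 105.645) mod 360) = 203.011°.
203.011° > 113.013° ⇒ outside.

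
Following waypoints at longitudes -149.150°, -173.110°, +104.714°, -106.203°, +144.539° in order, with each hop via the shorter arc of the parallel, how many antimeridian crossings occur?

Leg 1: -149.150° → -173.110°, shortest Δλ = -23.96° (west) — does not cross 180°.
Leg 2: -173.110° → +104.714°, shortest Δλ = -82.176° (west) — crosses 180°.
Leg 3: +104.714° → -106.203°, shortest Δλ = 149.083° (east) — crosses 180°.
Leg 4: -106.203° → +144.539°, shortest Δλ = -109.258° (west) — crosses 180°.
Total crossings: 3.

3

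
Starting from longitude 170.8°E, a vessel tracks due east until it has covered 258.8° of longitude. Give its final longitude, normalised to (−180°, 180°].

69.6°E

Start at +170.8°; shift +258.8° → +429.6°.
+429.6° lies outside (−180°, 180°]; subtract 360° → +69.6°.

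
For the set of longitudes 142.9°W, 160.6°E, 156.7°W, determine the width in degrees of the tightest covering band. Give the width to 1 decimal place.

Sort the longitudes: -156.7°, -142.9°, +160.6°.
Eastward gaps between consecutive values (wrapping around): 13.8°, 303.5°, 42.7°.
Largest gap = 303.5° ⇒ minimal covering band is its complement: 360° − 303.5° = 56.5°.
Band runs from +160.6° eastward to -142.9°, crossing the antimeridian.

56.5°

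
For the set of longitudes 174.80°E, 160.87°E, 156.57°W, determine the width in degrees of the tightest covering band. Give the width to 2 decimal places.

Sort the longitudes: -156.57°, +160.87°, +174.80°.
Eastward gaps between consecutive values (wrapping around): 317.44°, 13.93°, 28.63°.
Largest gap = 317.44° ⇒ minimal covering band is its complement: 360° − 317.44° = 42.56°.
Band runs from +160.87° eastward to -156.57°, crossing the antimeridian.

42.56°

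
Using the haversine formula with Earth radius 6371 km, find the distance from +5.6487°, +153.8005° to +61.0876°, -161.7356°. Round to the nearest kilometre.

7179 km

Δλ = -161.7356 − 153.8005 = -315.5361°; wrapped into (−180°, 180°]: 44.4639°.
Δφ = 61.0876 − 5.6487 = 55.4389°.
a = sin²(Δφ/2) + cos φ₁ · cos φ₂ · sin²(Δλ/2) = 0.285232.
c = 2·atan2(√a, √(1−a)) = 1.12682 rad → d = 6371·c ≈ 7178.96 km.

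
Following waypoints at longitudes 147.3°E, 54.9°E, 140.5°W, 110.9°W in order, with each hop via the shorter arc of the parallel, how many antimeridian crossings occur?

1

Leg 1: +147.3° → +54.9°, shortest Δλ = -92.4° (west) — does not cross 180°.
Leg 2: +54.9° → -140.5°, shortest Δλ = 164.6° (east) — crosses 180°.
Leg 3: -140.5° → -110.9°, shortest Δλ = 29.6° (east) — does not cross 180°.
Total crossings: 1.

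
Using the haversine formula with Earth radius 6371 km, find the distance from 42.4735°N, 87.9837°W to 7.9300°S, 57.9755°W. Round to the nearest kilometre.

Δλ = -57.9755 − -87.9837 = 30.0082°.
Δφ = -7.9300 − 42.4735 = -50.4035°.
a = sin²(Δφ/2) + cos φ₁ · cos φ₂ · sin²(Δλ/2) = 0.230274.
c = 2·atan2(√a, √(1−a)) = 1.00101 rad → d = 6371·c ≈ 6377.44 km.

6377 km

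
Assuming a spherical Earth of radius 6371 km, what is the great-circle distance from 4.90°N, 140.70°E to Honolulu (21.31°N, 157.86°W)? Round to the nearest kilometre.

6856 km

Δλ = -157.86 − 140.70 = -298.56°; wrapped into (−180°, 180°]: 61.44°.
Δφ = 21.31 − 4.90 = 16.41°.
a = sin²(Δφ/2) + cos φ₁ · cos φ₂ · sin²(Δλ/2) = 0.262597.
c = 2·atan2(√a, √(1−a)) = 1.07605 rad → d = 6371·c ≈ 6855.54 km.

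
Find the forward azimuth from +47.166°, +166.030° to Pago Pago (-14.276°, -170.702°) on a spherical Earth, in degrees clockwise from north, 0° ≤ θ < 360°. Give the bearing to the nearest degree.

Δλ = -170.702 − 166.030 = -336.732°; wrapped into (−180°, 180°]: 23.268°.
θ = atan2( sin Δλ · cos φ₂ , cos φ₁ · sin φ₂ − sin φ₁ · cos φ₂ · cos Δλ )
  = atan2(0.38283, -0.82053) = 154.988° → normalised to [0°, 360°): 154.988°.

155°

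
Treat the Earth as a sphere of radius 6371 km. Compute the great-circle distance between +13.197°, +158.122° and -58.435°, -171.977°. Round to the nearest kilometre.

Δλ = -171.977 − 158.122 = -330.099°; wrapped into (−180°, 180°]: 29.901°.
Δφ = -58.435 − 13.197 = -71.632°.
a = sin²(Δφ/2) + cos φ₁ · cos φ₂ · sin²(Δλ/2) = 0.376360.
c = 2·atan2(√a, √(1−a)) = 1.32092 rad → d = 6371·c ≈ 8415.61 km.

8416 km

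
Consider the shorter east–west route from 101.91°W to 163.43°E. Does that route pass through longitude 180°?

Yes

Naïve |163.43 − -101.91| = 265.34° > 180°, so the shorter arc goes the other way round — across 180°.
Signed shortest Δλ = ((163.43 − -101.91 + 180) mod 360) − 180 = -94.66°.
Going west by 94.66° from -101.91° passes through 180° before reaching +163.43°.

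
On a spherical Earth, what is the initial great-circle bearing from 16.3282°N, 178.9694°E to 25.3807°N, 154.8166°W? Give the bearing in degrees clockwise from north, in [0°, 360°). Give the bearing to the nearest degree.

65°

Δλ = -154.8166 − 178.9694 = -333.7860°; wrapped into (−180°, 180°]: 26.2140°.
θ = atan2( sin Δλ · cos φ₂ , cos φ₁ · sin φ₂ − sin φ₁ · cos φ₂ · cos Δλ )
  = atan2(0.39909, 0.18346) = 65.312° → normalised to [0°, 360°): 65.312°.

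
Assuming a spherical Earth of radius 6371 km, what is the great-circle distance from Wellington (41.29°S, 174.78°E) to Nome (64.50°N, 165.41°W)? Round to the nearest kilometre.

11890 km

Δλ = -165.41 − 174.78 = -340.19°; wrapped into (−180°, 180°]: 19.81°.
Δφ = 64.50 − -41.29 = 105.79°.
a = sin²(Δφ/2) + cos φ₁ · cos φ₂ · sin²(Δλ/2) = 0.645628.
c = 2·atan2(√a, √(1−a)) = 1.86633 rad → d = 6371·c ≈ 11890.42 km.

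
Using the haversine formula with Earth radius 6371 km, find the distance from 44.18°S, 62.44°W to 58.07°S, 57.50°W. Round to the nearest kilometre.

1581 km

Δλ = -57.50 − -62.44 = 4.94°.
Δφ = -58.07 − -44.18 = -13.89°.
a = sin²(Δφ/2) + cos φ₁ · cos φ₂ · sin²(Δλ/2) = 0.015325.
c = 2·atan2(√a, √(1−a)) = 0.24823 rad → d = 6371·c ≈ 1581.46 km.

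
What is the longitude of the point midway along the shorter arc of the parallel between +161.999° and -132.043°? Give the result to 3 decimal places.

Signed shortest Δλ from +161.999° to -132.043° is +65.958°.
Midpoint longitude = +161.999° + (+65.958°)/2 = +161.999° + 32.979° = +194.978°.
Normalise into (−180°, 180°]: -165.022°.
(The naïve average (+161.999 + -132.043)/2 = 14.978° is on the wrong side of the globe.)

-165.022°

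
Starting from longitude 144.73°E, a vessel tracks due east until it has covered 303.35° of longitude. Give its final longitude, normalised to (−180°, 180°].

88.08°E

Start at +144.73°; shift +303.35° → +448.08°.
+448.08° lies outside (−180°, 180°]; subtract 360° → +88.08°.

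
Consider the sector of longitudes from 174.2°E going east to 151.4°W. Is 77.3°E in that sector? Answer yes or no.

Band width going east from +174.2° to -151.4°: ((-151.4 − 174.2) mod 360) = 34.4°.
Offset of +77.3° east of the west edge: ((77.3 − 174.2) mod 360) = 263.1°.
263.1° > 34.4° ⇒ outside.

No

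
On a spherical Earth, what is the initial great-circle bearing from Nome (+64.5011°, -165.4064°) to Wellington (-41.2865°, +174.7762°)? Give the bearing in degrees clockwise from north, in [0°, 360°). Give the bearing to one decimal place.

195.4°

Δλ = 174.7762 − -165.4064 = 340.1826°; wrapped into (−180°, 180°]: -19.8174°.
θ = atan2( sin Δλ · cos φ₂ , cos φ₁ · sin φ₂ − sin φ₁ · cos φ₂ · cos Δλ )
  = atan2(-0.25475, -0.92211) = -164.556° → normalised to [0°, 360°): 195.444°.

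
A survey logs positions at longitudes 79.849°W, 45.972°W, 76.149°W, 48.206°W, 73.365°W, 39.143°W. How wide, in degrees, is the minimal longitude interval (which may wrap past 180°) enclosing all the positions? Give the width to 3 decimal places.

Sort the longitudes: -79.849°, -76.149°, -73.365°, -48.206°, -45.972°, -39.143°.
Eastward gaps between consecutive values (wrapping around): 3.700°, 2.784°, 25.159°, 2.234°, 6.829°, 319.294°.
Largest gap = 319.294° ⇒ minimal covering band is its complement: 360° − 319.294° = 40.706°.
Band runs from -79.849° eastward to -39.143°.

40.706°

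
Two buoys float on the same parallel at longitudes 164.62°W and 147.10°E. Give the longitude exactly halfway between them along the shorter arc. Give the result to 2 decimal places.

Signed shortest Δλ from -164.62° to +147.10° is -48.28°.
Midpoint longitude = -164.62° + (-48.28°)/2 = -164.62° − 24.14° = -188.76°.
Normalise into (−180°, 180°]: +171.24°.
(The naïve average (-164.62 + +147.10)/2 = -8.76° is on the wrong side of the globe.)

171.24°E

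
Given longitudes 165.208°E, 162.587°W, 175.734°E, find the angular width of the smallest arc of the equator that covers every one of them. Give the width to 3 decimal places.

Sort the longitudes: -162.587°, +165.208°, +175.734°.
Eastward gaps between consecutive values (wrapping around): 327.795°, 10.526°, 21.679°.
Largest gap = 327.795° ⇒ minimal covering band is its complement: 360° − 327.795° = 32.205°.
Band runs from +165.208° eastward to -162.587°, crossing the antimeridian.

32.205°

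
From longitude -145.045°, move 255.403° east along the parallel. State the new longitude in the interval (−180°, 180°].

+110.358°

Start at -145.045°; shift +255.403° → +110.358°.
+110.358° already lies in (−180°, 180°].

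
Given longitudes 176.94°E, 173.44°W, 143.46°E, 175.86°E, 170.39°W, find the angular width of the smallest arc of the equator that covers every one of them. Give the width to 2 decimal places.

46.15°

Sort the longitudes: -173.44°, -170.39°, +143.46°, +175.86°, +176.94°.
Eastward gaps between consecutive values (wrapping around): 3.05°, 313.85°, 32.40°, 1.08°, 9.62°.
Largest gap = 313.85° ⇒ minimal covering band is its complement: 360° − 313.85° = 46.15°.
Band runs from +143.46° eastward to -170.39°, crossing the antimeridian.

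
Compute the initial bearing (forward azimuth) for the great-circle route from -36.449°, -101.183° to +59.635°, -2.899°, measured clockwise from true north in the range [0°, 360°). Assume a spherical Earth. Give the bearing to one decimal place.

Δλ = -2.899 − -101.183 = 98.284°.
θ = atan2( sin Δλ · cos φ₂ , cos φ₁ · sin φ₂ − sin φ₁ · cos φ₂ · cos Δλ )
  = atan2(0.50023, 0.65077) = 37.549° → normalised to [0°, 360°): 37.549°.

37.5°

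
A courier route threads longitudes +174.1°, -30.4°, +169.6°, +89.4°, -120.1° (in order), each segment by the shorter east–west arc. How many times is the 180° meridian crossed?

Leg 1: +174.1° → -30.4°, shortest Δλ = 155.5° (east) — crosses 180°.
Leg 2: -30.4° → +169.6°, shortest Δλ = -160.0° (west) — crosses 180°.
Leg 3: +169.6° → +89.4°, shortest Δλ = -80.2° (west) — does not cross 180°.
Leg 4: +89.4° → -120.1°, shortest Δλ = 150.5° (east) — crosses 180°.
Total crossings: 3.

3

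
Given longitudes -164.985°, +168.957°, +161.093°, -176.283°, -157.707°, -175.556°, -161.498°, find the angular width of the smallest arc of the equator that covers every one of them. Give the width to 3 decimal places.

Sort the longitudes: -176.283°, -175.556°, -164.985°, -161.498°, -157.707°, +161.093°, +168.957°.
Eastward gaps between consecutive values (wrapping around): 0.727°, 10.571°, 3.487°, 3.791°, 318.800°, 7.864°, 14.760°.
Largest gap = 318.800° ⇒ minimal covering band is its complement: 360° − 318.800° = 41.200°.
Band runs from +161.093° eastward to -157.707°, crossing the antimeridian.

41.200°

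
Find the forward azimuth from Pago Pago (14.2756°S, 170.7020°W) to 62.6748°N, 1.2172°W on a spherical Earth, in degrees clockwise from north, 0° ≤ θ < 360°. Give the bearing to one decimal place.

6.4°

Δλ = -1.2172 − -170.7020 = 169.4848°.
θ = atan2( sin Δλ · cos φ₂ , cos φ₁ · sin φ₂ − sin φ₁ · cos φ₂ · cos Δλ )
  = atan2(0.08377, 0.74969) = 6.376° → normalised to [0°, 360°): 6.376°.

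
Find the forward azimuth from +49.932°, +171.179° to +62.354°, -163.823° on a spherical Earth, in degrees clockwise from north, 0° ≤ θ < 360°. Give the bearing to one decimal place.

Δλ = -163.823 − 171.179 = -335.002°; wrapped into (−180°, 180°]: 24.998°.
θ = atan2( sin Δλ · cos φ₂ , cos φ₁ · sin φ₂ − sin φ₁ · cos φ₂ · cos Δλ )
  = atan2(0.19608, 0.24837) = 38.290° → normalised to [0°, 360°): 38.290°.

38.3°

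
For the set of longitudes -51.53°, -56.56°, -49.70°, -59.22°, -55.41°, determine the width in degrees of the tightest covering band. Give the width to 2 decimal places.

Sort the longitudes: -59.22°, -56.56°, -55.41°, -51.53°, -49.70°.
Eastward gaps between consecutive values (wrapping around): 2.66°, 1.15°, 3.88°, 1.83°, 350.48°.
Largest gap = 350.48° ⇒ minimal covering band is its complement: 360° − 350.48° = 9.52°.
Band runs from -59.22° eastward to -49.70°.

9.52°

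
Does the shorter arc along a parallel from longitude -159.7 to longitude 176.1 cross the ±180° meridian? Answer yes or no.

Naïve |176.1 − -159.7| = 335.8° > 180°, so the shorter arc goes the other way round — across 180°.
Signed shortest Δλ = ((176.1 − -159.7 + 180) mod 360) − 180 = -24.2°.
Going west by 24.2° from -159.7° passes through 180° before reaching +176.1°.

Yes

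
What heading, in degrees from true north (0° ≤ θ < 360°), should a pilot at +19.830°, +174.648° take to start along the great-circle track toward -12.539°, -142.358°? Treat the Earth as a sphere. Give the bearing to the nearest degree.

Δλ = -142.358 − 174.648 = -317.006°; wrapped into (−180°, 180°]: 42.994°.
θ = atan2( sin Δλ · cos φ₂ , cos φ₁ · sin φ₂ − sin φ₁ · cos φ₂ · cos Δλ )
  = atan2(0.66566, -0.44643) = 123.848° → normalised to [0°, 360°): 123.848°.

124°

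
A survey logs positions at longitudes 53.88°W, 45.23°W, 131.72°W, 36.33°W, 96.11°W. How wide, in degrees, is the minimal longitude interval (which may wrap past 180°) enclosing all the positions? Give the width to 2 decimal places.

95.39°

Sort the longitudes: -131.72°, -96.11°, -53.88°, -45.23°, -36.33°.
Eastward gaps between consecutive values (wrapping around): 35.61°, 42.23°, 8.65°, 8.90°, 264.61°.
Largest gap = 264.61° ⇒ minimal covering band is its complement: 360° − 264.61° = 95.39°.
Band runs from -131.72° eastward to -36.33°.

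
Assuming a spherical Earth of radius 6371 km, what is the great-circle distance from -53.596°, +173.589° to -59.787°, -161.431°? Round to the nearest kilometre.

1660 km

Δλ = -161.431 − 173.589 = -335.020°; wrapped into (−180°, 180°]: 24.980°.
Δφ = -59.787 − -53.596 = -6.191°.
a = sin²(Δφ/2) + cos φ₁ · cos φ₂ · sin²(Δλ/2) = 0.016884.
c = 2·atan2(√a, √(1−a)) = 0.26062 rad → d = 6371·c ≈ 1660.39 km.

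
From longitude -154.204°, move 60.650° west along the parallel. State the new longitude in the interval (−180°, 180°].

+145.146°

Start at -154.204°; shift −60.650° → -214.854°.
-214.854° lies outside (−180°, 180°]; add 360° → +145.146°.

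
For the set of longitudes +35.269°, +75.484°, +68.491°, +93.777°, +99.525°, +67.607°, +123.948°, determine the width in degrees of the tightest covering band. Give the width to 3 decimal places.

88.679°

Sort the longitudes: +35.269°, +67.607°, +68.491°, +75.484°, +93.777°, +99.525°, +123.948°.
Eastward gaps between consecutive values (wrapping around): 32.338°, 0.884°, 6.993°, 18.293°, 5.748°, 24.423°, 271.321°.
Largest gap = 271.321° ⇒ minimal covering band is its complement: 360° − 271.321° = 88.679°.
Band runs from +35.269° eastward to +123.948°.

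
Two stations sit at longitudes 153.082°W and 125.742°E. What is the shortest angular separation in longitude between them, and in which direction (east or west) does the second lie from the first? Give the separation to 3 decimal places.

Raw difference: 125.742 − -153.082 = 278.824°.
Normalise into (−180°, 180°]: 278.824° − 360° = -81.176°.
Negative ⇒ the second point lies to the west; separation 81.176°.

81.176° west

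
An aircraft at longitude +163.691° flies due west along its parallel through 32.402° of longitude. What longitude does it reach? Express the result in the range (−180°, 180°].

+131.289°

Start at +163.691°; shift −32.402° → +131.289°.
+131.289° already lies in (−180°, 180°].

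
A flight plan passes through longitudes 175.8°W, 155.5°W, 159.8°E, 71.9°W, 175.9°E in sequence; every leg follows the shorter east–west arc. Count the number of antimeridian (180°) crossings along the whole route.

Leg 1: -175.8° → -155.5°, shortest Δλ = 20.3° (east) — does not cross 180°.
Leg 2: -155.5° → +159.8°, shortest Δλ = -44.7° (west) — crosses 180°.
Leg 3: +159.8° → -71.9°, shortest Δλ = 128.3° (east) — crosses 180°.
Leg 4: -71.9° → +175.9°, shortest Δλ = -112.2° (west) — crosses 180°.
Total crossings: 3.

3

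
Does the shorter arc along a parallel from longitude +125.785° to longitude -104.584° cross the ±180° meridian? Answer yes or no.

Yes

Naïve |-104.584 − 125.785| = 230.369° > 180°, so the shorter arc goes the other way round — across 180°.
Signed shortest Δλ = ((-104.584 − 125.785 + 180) mod 360) − 180 = 129.631°.
Going east by 129.631° from +125.785° passes through 180° before reaching -104.584°.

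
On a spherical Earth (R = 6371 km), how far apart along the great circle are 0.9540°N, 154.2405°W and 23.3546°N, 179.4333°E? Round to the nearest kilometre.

3777 km

Δλ = 179.4333 − -154.2405 = 333.6738°; wrapped into (−180°, 180°]: -26.3262°.
Δφ = 23.3546 − 0.9540 = 22.4006°.
a = sin²(Δφ/2) + cos φ₁ · cos φ₂ · sin²(Δλ/2) = 0.085332.
c = 2·atan2(√a, √(1−a)) = 0.59288 rad → d = 6371·c ≈ 3777.22 km.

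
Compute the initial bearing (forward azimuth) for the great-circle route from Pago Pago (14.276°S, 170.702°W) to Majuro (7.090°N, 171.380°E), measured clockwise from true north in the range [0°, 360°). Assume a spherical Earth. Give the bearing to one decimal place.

Δλ = 171.380 − -170.702 = 342.082°; wrapped into (−180°, 180°]: -17.918°.
θ = atan2( sin Δλ · cos φ₂ , cos φ₁ · sin φ₂ − sin φ₁ · cos φ₂ · cos Δλ )
  = atan2(-0.30530, 0.35246) = -40.900° → normalised to [0°, 360°): 319.100°.

319.1°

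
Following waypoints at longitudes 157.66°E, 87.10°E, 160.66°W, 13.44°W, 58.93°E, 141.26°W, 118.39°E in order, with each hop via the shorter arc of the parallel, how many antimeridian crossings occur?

Leg 1: +157.66° → +87.10°, shortest Δλ = -70.56° (west) — does not cross 180°.
Leg 2: +87.10° → -160.66°, shortest Δλ = 112.24° (east) — crosses 180°.
Leg 3: -160.66° → -13.44°, shortest Δλ = 147.22° (east) — does not cross 180°.
Leg 4: -13.44° → +58.93°, shortest Δλ = 72.37° (east) — does not cross 180°.
Leg 5: +58.93° → -141.26°, shortest Δλ = 159.81° (east) — crosses 180°.
Leg 6: -141.26° → +118.39°, shortest Δλ = -100.35° (west) — crosses 180°.
Total crossings: 3.

3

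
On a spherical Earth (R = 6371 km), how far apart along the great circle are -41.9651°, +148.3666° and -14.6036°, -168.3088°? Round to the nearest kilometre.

5138 km

Δλ = -168.3088 − 148.3666 = -316.6754°; wrapped into (−180°, 180°]: 43.3246°.
Δφ = -14.6036 − -41.9651 = 27.3615°.
a = sin²(Δφ/2) + cos φ₁ · cos φ₂ · sin²(Δλ/2) = 0.153982.
c = 2·atan2(√a, √(1−a)) = 0.80649 rad → d = 6371·c ≈ 5138.15 km.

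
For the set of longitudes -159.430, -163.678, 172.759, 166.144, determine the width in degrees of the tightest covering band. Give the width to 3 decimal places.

34.426°

Sort the longitudes: -163.678°, -159.430°, +166.144°, +172.759°.
Eastward gaps between consecutive values (wrapping around): 4.248°, 325.574°, 6.615°, 23.563°.
Largest gap = 325.574° ⇒ minimal covering band is its complement: 360° − 325.574° = 34.426°.
Band runs from +166.144° eastward to -159.430°, crossing the antimeridian.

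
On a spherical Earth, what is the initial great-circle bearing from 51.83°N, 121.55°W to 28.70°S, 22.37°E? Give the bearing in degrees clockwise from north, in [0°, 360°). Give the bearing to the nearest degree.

63°

Δλ = 22.37 − -121.55 = 143.92°.
θ = atan2( sin Δλ · cos φ₂ , cos φ₁ · sin φ₂ − sin φ₁ · cos φ₂ · cos Δλ )
  = atan2(0.51656, 0.26055) = 63.234° → normalised to [0°, 360°): 63.234°.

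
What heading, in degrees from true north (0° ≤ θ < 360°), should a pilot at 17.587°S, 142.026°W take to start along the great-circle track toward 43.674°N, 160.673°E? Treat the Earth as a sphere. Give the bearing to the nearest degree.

Δλ = 160.673 − -142.026 = 302.699°; wrapped into (−180°, 180°]: -57.301°.
θ = atan2( sin Δλ · cos φ₂ , cos φ₁ · sin φ₂ − sin φ₁ · cos φ₂ · cos Δλ )
  = atan2(-0.60866, 0.77634) = -38.097° → normalised to [0°, 360°): 321.903°.

322°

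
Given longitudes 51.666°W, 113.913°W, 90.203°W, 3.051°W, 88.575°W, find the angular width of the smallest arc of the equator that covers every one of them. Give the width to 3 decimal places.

110.862°

Sort the longitudes: -113.913°, -90.203°, -88.575°, -51.666°, -3.051°.
Eastward gaps between consecutive values (wrapping around): 23.710°, 1.628°, 36.909°, 48.615°, 249.138°.
Largest gap = 249.138° ⇒ minimal covering band is its complement: 360° − 249.138° = 110.862°.
Band runs from -113.913° eastward to -3.051°.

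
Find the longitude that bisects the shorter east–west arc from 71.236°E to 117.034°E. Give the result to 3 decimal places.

94.135°E

Signed shortest Δλ from +71.236° to +117.034° is +45.798°.
Midpoint longitude = +71.236° + (+45.798°)/2 = +71.236° + 22.899° = +94.135°.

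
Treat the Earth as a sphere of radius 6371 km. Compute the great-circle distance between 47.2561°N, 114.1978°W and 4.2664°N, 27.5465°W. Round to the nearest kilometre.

Δλ = -27.5465 − -114.1978 = 86.6513°.
Δφ = 4.2664 − 47.2561 = -42.9897°.
a = sin²(Δφ/2) + cos φ₁ · cos φ₂ · sin²(Δλ/2) = 0.452915.
c = 2·atan2(√a, √(1−a)) = 1.47649 rad → d = 6371·c ≈ 9406.69 km.

9407 km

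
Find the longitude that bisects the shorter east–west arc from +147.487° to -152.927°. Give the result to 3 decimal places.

+177.280°

Signed shortest Δλ from +147.487° to -152.927° is +59.586°.
Midpoint longitude = +147.487° + (+59.586°)/2 = +147.487° + 29.793° = +177.280°.
(The naïve average (+147.487 + -152.927)/2 = -2.72° is on the wrong side of the globe.)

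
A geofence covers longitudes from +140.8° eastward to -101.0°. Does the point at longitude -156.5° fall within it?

Yes

Band width going east from +140.8° to -101.0°: ((-101.0 − 140.8) mod 360) = 118.2°.
Offset of -156.5° east of the west edge: ((-156.5 − 140.8) mod 360) = 62.7°.
62.7° ≤ 118.2° ⇒ inside.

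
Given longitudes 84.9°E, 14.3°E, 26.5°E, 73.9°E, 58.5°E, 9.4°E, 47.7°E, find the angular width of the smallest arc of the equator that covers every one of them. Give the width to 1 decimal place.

75.5°

Sort the longitudes: +9.4°, +14.3°, +26.5°, +47.7°, +58.5°, +73.9°, +84.9°.
Eastward gaps between consecutive values (wrapping around): 4.9°, 12.2°, 21.2°, 10.8°, 15.4°, 11.0°, 284.5°.
Largest gap = 284.5° ⇒ minimal covering band is its complement: 360° − 284.5° = 75.5°.
Band runs from +9.4° eastward to +84.9°.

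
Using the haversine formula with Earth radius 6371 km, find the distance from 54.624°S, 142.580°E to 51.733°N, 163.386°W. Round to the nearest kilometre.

Δλ = -163.386 − 142.580 = -305.966°; wrapped into (−180°, 180°]: 54.034°.
Δφ = 51.733 − -54.624 = 106.357°.
a = sin²(Δφ/2) + cos φ₁ · cos φ₂ · sin²(Δλ/2) = 0.714797.
c = 2·atan2(√a, √(1−a)) = 2.01484 rad → d = 6371·c ≈ 12836.54 km.

12837 km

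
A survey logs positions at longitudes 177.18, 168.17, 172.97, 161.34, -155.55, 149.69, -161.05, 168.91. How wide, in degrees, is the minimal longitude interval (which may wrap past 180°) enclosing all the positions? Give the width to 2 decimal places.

Sort the longitudes: -161.05°, -155.55°, +149.69°, +161.34°, +168.17°, +168.91°, +172.97°, +177.18°.
Eastward gaps between consecutive values (wrapping around): 5.50°, 305.24°, 11.65°, 6.83°, 0.74°, 4.06°, 4.21°, 21.77°.
Largest gap = 305.24° ⇒ minimal covering band is its complement: 360° − 305.24° = 54.76°.
Band runs from +149.69° eastward to -155.55°, crossing the antimeridian.

54.76°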